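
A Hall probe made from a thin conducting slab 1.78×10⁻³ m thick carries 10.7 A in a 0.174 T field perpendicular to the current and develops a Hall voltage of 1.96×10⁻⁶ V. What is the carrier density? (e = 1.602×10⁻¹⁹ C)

From V_H = IB/(n e t), n = IB/(V_H e t).
n = (10.7)(0.174)/((1.96×10⁻⁶)(1.602×10⁻¹⁹)(1.78×10⁻³)) ≈ 3.33×10²⁷ m⁻³.

n ≈ 3.33×10²⁷ m⁻³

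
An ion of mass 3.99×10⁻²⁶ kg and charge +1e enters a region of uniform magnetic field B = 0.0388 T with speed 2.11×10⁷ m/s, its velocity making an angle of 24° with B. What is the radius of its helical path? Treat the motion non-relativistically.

v⊥ = v sinθ = 2.11×10⁷·sin24° ≈ 8.582×10⁶ m/s.
r = m v⊥/(|q|B) = (3.99×10⁻²⁶)(8.582×10⁶)/((1.602×10⁻¹⁹)(0.0388)) ≈ 55.1 m.

r ≈ 55.1 m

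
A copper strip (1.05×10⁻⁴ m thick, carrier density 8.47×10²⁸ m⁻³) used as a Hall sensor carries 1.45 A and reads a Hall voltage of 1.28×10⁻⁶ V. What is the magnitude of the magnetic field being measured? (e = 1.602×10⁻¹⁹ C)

From V_H = IB/(n e t), B = V_H n e t / I.
B = (1.28×10⁻⁶)(8.47×10²⁸)(1.602×10⁻¹⁹)(1.05×10⁻⁴)/1.45 ≈ 1.26 T.

B ≈ 1.26 T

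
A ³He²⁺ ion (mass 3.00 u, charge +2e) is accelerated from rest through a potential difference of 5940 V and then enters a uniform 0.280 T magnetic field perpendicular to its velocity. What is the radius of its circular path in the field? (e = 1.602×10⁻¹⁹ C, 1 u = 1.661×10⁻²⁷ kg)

Acceleration: |q|V = ½mv² ⇒ v = √(2|q|V/m) = √(2·3.204×10⁻¹⁹·5940/4.983×10⁻²⁷) ≈ 8.740×10⁵ m/s.
In the field: r = mv/(|q|B) = (4.983×10⁻²⁷)(8.740×10⁵)/((3.204×10⁻¹⁹)(0.280)) ≈ 0.0485 m.

r ≈ 0.0485 m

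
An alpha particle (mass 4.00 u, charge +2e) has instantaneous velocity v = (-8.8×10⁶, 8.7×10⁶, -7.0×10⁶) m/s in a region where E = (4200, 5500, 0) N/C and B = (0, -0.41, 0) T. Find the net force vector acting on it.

F ≈ (-9.18×10⁻¹³, 1.76×10⁻¹⁵, 1.16×10⁻¹²) N

v×B = (-2.87×10⁶, 0, 3.61×10⁶) N/C.
E + v×B = (-2.87×10⁶, 5500, 3.61×10⁶) N/C.
F = q(E + v×B) = (3.204×10⁻¹⁹ C)·(-2.87×10⁶, 5500, 3.61×10⁶) = (-9.18×10⁻¹³, 1.76×10⁻¹⁵, 1.16×10⁻¹²) N.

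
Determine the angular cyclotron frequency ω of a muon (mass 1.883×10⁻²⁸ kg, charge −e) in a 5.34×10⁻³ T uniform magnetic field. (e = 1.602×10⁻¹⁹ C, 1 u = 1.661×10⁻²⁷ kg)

ω ≈ 4.54×10⁶ rad/s

ω = |q|B/m.
ω = (1.602×10⁻¹⁹)(5.34×10⁻³)/1.883×10⁻²⁸ ≈ 4.54×10⁶ rad/s.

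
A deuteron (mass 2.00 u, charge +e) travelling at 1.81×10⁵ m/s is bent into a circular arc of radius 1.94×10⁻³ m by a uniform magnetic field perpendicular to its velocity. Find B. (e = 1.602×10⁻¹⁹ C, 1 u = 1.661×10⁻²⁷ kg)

B ≈ 1.93 T

From |q|vB = mv²/r, B = mv/(|q|r).
B = (3.322×10⁻²⁷)(1.81×10⁵)/((1.602×10⁻¹⁹)(1.94×10⁻³)) ≈ 1.93 T.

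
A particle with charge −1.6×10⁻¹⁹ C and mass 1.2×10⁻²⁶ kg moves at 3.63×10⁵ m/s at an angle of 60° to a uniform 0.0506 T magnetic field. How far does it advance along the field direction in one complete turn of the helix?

p ≈ 1.69 m

v∥ = v cosθ = 3.63×10⁵·cos60° ≈ 1.815×10⁵ m/s.
T = 2πm/(|q|B) = 2π(1.2×10⁻²⁶)/((1.6×10⁻¹⁹)(0.0506)) ≈ 9.313×10⁻⁶ s.
pitch = v∥ T = (1.815×10⁵)(9.313×10⁻⁶) ≈ 1.69 m.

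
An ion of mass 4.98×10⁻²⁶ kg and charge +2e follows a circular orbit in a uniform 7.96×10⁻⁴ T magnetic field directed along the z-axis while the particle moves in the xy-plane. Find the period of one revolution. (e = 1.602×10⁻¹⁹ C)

T ≈ 1.23×10⁻³ s

The cyclotron period depends only on m, q, B: T = 2πm/(|q|B).
T = 2π(4.98×10⁻²⁶)/((3.204×10⁻¹⁹)(7.96×10⁻⁴)) ≈ 1.23×10⁻³ s.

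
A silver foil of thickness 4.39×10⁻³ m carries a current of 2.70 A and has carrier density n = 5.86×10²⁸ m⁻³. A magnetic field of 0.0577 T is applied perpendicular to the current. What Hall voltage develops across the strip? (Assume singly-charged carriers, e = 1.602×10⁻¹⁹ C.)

V_H = IB/(n e t).
V_H = (2.70)(0.0577)/((5.86×10²⁸)(1.602×10⁻¹⁹)(4.39×10⁻³)) ≈ 3.78×10⁻⁹ V.

V_H ≈ 3.78×10⁻⁹ V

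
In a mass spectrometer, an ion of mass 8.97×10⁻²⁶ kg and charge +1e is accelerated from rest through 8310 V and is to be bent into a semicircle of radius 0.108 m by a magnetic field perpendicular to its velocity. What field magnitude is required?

B ≈ 0.893 T

v = √(2|q|V/m) = √(2·1.602×10⁻¹⁹·8310/8.97×10⁻²⁶) ≈ 1.723×10⁵ m/s.
B = mv/(|q|r) = (8.97×10⁻²⁶)(1.723×10⁵)/((1.602×10⁻¹⁹)(0.108)) ≈ 0.893 T.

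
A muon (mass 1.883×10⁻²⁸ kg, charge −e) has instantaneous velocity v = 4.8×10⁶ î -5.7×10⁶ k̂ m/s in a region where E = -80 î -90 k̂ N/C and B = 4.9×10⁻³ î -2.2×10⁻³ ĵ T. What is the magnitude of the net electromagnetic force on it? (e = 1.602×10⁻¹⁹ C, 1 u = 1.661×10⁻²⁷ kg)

v×B = (-1.25×10⁴, -2.79×10⁴, -1.06×10⁴) N/C.
E + v×B = (-1.26×10⁴, -2.79×10⁴, -1.06×10⁴) N/C.
F = q(E + v×B) = (−1.602×10⁻¹⁹ C)·(-1.26×10⁴, -2.79×10⁴, -1.06×10⁴) = (2.02×10⁻¹⁵, 4.47×10⁻¹⁵, 1.71×10⁻¹⁵) N.
|F| = 5.20×10⁻¹⁵ N.

|F| ≈ 5.20×10⁻¹⁵ N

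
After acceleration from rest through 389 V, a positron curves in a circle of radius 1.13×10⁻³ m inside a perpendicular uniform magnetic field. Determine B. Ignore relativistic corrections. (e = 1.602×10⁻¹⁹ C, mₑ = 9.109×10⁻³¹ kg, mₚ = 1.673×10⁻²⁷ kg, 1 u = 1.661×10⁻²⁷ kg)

v = √(2|q|V/m) = √(2·1.602×10⁻¹⁹·389/9.109×10⁻³¹) ≈ 1.170×10⁷ m/s.
B = mv/(|q|r) = (9.109×10⁻³¹)(1.170×10⁷)/((1.602×10⁻¹⁹)(1.13×10⁻³)) ≈ 0.0589 T.

B ≈ 0.0589 T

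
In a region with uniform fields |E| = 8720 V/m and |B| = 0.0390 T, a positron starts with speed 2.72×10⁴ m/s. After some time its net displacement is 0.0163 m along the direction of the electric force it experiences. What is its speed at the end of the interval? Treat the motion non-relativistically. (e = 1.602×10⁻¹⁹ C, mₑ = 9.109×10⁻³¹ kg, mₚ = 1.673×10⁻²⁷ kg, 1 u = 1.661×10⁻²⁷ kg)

v_f ≈ 7.07×10⁶ m/s

B does no work; ΔKE = |q|E d.
½mv_f² = ½mv₀² + |q|Ed = ½(9.109×10⁻³¹)(2.72×10⁴)² + (1.602×10⁻¹⁹)(8720)(0.0163) ≈ 3.370×10⁻²² J + 2.277×10⁻¹⁷ J ≈ 2.277×10⁻¹⁷ J.
v_f = √(2·2.277×10⁻¹⁷/9.109×10⁻³¹) ≈ 7.07×10⁶ m/s.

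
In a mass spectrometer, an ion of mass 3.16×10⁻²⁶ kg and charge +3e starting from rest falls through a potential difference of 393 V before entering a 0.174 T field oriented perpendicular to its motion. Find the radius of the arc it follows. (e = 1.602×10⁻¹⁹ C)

Acceleration: |q|V = ½mv² ⇒ v = √(2|q|V/m) = √(2·4.806×10⁻¹⁹·393/3.16×10⁻²⁶) ≈ 1.093×10⁵ m/s.
In the field: r = mv/(|q|B) = (3.16×10⁻²⁶)(1.093×10⁵)/((4.806×10⁻¹⁹)(0.174)) ≈ 0.0413 m.

r ≈ 0.0413 m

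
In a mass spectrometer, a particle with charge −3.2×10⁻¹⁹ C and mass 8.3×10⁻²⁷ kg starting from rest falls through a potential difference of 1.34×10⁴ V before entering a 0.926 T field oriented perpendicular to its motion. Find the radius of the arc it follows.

r ≈ 0.0285 m

Acceleration: |q|V = ½mv² ⇒ v = √(2|q|V/m) = √(2·3.2×10⁻¹⁹·1.34×10⁴/8.3×10⁻²⁷) ≈ 1.016×10⁶ m/s.
In the field: r = mv/(|q|B) = (8.3×10⁻²⁷)(1.016×10⁶)/((3.2×10⁻¹⁹)(0.926)) ≈ 0.0285 m.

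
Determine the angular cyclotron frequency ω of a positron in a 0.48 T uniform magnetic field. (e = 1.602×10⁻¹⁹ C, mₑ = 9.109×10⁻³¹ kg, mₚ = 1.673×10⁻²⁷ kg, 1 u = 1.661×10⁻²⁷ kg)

ω = |q|B/m.
ω = (1.602×10⁻¹⁹)(0.48)/9.109×10⁻³¹ ≈ 8.4×10¹⁰ rad/s.

ω ≈ 8.4×10¹⁰ rad/s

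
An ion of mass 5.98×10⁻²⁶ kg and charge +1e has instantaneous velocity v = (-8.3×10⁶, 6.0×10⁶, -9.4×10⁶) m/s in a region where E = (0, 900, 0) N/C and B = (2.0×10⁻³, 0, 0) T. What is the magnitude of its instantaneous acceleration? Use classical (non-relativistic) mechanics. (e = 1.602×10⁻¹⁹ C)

|a| ≈ 5.77×10¹⁰ m/s²

v×B = (0, -1.88×10⁴, -1.20×10⁴) N/C.
E + v×B = (0, -1.79×10⁴, -1.20×10⁴) N/C.
F = q(E + v×B) = (1.602×10⁻¹⁹ C)·(0, -1.79×10⁴, -1.20×10⁴) = (0, -2.87×10⁻¹⁵, -1.92×10⁻¹⁵) N.
|a| = |F|/m = 3.452×10⁻¹⁵/5.98×10⁻²⁶ ≈ 5.77×10¹⁰ m/s².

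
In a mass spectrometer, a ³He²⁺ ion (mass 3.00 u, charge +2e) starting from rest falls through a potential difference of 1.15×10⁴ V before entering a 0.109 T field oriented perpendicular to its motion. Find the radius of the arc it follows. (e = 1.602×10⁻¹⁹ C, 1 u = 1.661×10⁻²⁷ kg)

Acceleration: |q|V = ½mv² ⇒ v = √(2|q|V/m) = √(2·3.204×10⁻¹⁹·1.15×10⁴/4.983×10⁻²⁷) ≈ 1.216×10⁶ m/s.
In the field: r = mv/(|q|B) = (4.983×10⁻²⁷)(1.216×10⁶)/((3.204×10⁻¹⁹)(0.109)) ≈ 0.174 m.

r ≈ 0.174 m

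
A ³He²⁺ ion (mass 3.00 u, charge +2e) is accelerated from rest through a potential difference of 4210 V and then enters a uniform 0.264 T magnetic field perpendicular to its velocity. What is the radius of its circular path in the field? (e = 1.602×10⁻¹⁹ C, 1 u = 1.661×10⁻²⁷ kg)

r ≈ 0.0433 m

Acceleration: |q|V = ½mv² ⇒ v = √(2|q|V/m) = √(2·3.204×10⁻¹⁹·4210/4.983×10⁻²⁷) ≈ 7.358×10⁵ m/s.
In the field: r = mv/(|q|B) = (4.983×10⁻²⁷)(7.358×10⁵)/((3.204×10⁻¹⁹)(0.264)) ≈ 0.0433 m.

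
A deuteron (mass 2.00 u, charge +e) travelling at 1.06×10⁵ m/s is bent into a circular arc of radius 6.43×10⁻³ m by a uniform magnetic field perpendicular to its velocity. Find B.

From |q|vB = mv²/r, B = mv/(|q|r).
B = (3.322×10⁻²⁷)(1.06×10⁵)/((1.602×10⁻¹⁹)(6.43×10⁻³)) ≈ 0.342 T.

B ≈ 0.342 T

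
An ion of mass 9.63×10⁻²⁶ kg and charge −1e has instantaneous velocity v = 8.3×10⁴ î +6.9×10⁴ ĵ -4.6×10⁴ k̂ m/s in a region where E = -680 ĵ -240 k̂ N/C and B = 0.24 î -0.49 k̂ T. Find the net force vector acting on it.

F ≈ (5.42×10⁻¹⁵, -4.64×10⁻¹⁵, 2.69×10⁻¹⁵) N

v×B = (-3.38×10⁴, 2.96×10⁴, -1.66×10⁴) N/C.
E + v×B = (-3.38×10⁴, 2.90×10⁴, -1.68×10⁴) N/C.
F = q(E + v×B) = (−1.602×10⁻¹⁹ C)·(-3.38×10⁴, 2.90×10⁴, -1.68×10⁴) = (5.42×10⁻¹⁵, -4.64×10⁻¹⁵, 2.69×10⁻¹⁵) N.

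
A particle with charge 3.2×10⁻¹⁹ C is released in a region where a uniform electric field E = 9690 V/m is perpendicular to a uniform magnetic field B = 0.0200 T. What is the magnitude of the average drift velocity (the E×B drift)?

In crossed fields the guiding centre drifts at v_d = |E×B|/B² = E/B, independent of charge and mass.
v_d = 9690/0.0200 = 4.84×10⁵ m/s.

v_d ≈ 4.84×10⁵ m/s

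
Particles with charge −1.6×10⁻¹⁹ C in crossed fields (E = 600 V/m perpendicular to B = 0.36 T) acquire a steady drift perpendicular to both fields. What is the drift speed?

v_d ≈ 1700 m/s

In crossed fields the guiding centre drifts at v_d = |E×B|/B² = E/B, independent of charge and mass.
v_d = 600/0.36 = 1700 m/s.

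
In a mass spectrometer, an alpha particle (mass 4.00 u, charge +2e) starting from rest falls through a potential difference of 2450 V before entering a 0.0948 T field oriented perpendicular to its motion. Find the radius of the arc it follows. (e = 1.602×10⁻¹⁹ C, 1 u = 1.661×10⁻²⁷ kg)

Acceleration: |q|V = ½mv² ⇒ v = √(2|q|V/m) = √(2·3.204×10⁻¹⁹·2450/6.644×10⁻²⁷) ≈ 4.861×10⁵ m/s.
In the field: r = mv/(|q|B) = (6.644×10⁻²⁷)(4.861×10⁵)/((3.204×10⁻¹⁹)(0.0948)) ≈ 0.106 m.

r ≈ 0.106 m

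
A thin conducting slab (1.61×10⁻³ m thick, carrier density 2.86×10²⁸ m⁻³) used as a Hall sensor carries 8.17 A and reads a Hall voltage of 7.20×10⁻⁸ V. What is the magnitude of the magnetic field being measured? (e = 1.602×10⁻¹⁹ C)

From V_H = IB/(n e t), B = V_H n e t / I.
B = (7.20×10⁻⁸)(2.86×10²⁸)(1.602×10⁻¹⁹)(1.61×10⁻³)/8.17 ≈ 0.0650 T.

B ≈ 0.0650 T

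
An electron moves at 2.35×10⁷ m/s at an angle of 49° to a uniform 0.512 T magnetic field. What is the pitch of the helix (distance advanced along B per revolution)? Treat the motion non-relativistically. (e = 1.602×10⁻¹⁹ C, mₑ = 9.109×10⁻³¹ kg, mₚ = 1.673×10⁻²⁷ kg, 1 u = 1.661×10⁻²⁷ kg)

v∥ = v cosθ = 2.35×10⁷·cos49° ≈ 1.542×10⁷ m/s.
T = 2πm/(|q|B) = 2π(9.109×10⁻³¹)/((1.602×10⁻¹⁹)(0.512)) ≈ 6.978×10⁻¹¹ s.
pitch = v∥ T = (1.542×10⁷)(6.978×10⁻¹¹) ≈ 1.08×10⁻³ m.

p ≈ 1.08×10⁻³ m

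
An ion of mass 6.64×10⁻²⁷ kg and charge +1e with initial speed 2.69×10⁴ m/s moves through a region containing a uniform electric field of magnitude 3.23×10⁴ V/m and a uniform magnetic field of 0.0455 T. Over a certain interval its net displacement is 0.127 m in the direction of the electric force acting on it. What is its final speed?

v_f ≈ 4.46×10⁵ m/s

B does no work; ΔKE = |q|E d.
½mv_f² = ½mv₀² + |q|Ed = ½(6.64×10⁻²⁷)(2.69×10⁴)² + (1.602×10⁻¹⁹)(3.23×10⁴)(0.127) ≈ 2.402×10⁻¹⁸ J + 6.572×10⁻¹⁶ J ≈ 6.596×10⁻¹⁶ J.
v_f = √(2·6.596×10⁻¹⁶/6.64×10⁻²⁷) ≈ 4.46×10⁵ m/s.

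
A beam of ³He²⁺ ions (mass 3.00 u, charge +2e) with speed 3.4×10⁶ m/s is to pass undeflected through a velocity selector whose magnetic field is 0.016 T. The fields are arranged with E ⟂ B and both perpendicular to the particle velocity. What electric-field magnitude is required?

E = 5.4×10⁴ V/m

For straight-line motion qE = qvB, so E = vB.
E = 3.4×10⁶ × 0.016 = 5.4×10⁴ V/m.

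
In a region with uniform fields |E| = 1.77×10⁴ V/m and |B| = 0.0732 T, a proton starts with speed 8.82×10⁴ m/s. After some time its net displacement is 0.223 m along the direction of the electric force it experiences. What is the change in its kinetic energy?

ΔKE ≈ 6.32×10⁻¹⁶ J

The magnetic force is always ⟂ v and does no work; only the electric force changes KE.
ΔKE = F_E · d = |q|E d = (1.602×10⁻¹⁹)(1.77×10⁴)(0.223) ≈ 6.32×10⁻¹⁶ J.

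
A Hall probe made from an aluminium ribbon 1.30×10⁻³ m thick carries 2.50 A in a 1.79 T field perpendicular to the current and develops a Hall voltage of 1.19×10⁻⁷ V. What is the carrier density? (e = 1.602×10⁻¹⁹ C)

n ≈ 1.81×10²⁹ m⁻³

From V_H = IB/(n e t), n = IB/(V_H e t).
n = (2.50)(1.79)/((1.19×10⁻⁷)(1.602×10⁻¹⁹)(1.30×10⁻³)) ≈ 1.81×10²⁹ m⁻³.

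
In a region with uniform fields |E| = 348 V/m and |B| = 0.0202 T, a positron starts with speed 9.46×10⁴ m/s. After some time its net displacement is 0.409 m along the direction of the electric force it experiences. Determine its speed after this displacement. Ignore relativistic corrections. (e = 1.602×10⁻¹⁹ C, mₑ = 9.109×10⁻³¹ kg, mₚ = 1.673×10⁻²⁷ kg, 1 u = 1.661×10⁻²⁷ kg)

v_f ≈ 7.08×10⁶ m/s

B does no work; ΔKE = |q|E d.
½mv_f² = ½mv₀² + |q|Ed = ½(9.109×10⁻³¹)(9.46×10⁴)² + (1.602×10⁻¹⁹)(348)(0.409) ≈ 4.076×10⁻²¹ J + 2.280×10⁻¹⁷ J ≈ 2.281×10⁻¹⁷ J.
v_f = √(2·2.281×10⁻¹⁷/9.109×10⁻³¹) ≈ 7.08×10⁶ m/s.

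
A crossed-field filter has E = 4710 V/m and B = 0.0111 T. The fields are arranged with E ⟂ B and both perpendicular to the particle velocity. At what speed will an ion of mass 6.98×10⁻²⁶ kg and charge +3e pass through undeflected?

For undeflected motion the electric and magnetic forces balance: qE = qvB.
v = E/B = 4710/0.0111 = 4.24×10⁵ m/s.

v = 4.24×10⁵ m/s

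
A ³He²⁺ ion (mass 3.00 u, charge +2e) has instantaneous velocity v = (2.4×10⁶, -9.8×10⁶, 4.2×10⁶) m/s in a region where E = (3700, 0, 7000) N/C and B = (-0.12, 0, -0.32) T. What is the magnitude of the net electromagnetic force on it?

|F| ≈ 1.08×10⁻¹² N

v×B = (3.14×10⁶, 2.64×10⁵, -1.18×10⁶) N/C.
E + v×B = (3.14×10⁶, 2.64×10⁵, -1.17×10⁶) N/C.
F = q(E + v×B) = (3.204×10⁻¹⁹ C)·(3.14×10⁶, 2.64×10⁵, -1.17×10⁶) = (1.01×10⁻¹², 8.46×10⁻¹⁴, -3.75×10⁻¹³) N.
|F| = 1.08×10⁻¹² N.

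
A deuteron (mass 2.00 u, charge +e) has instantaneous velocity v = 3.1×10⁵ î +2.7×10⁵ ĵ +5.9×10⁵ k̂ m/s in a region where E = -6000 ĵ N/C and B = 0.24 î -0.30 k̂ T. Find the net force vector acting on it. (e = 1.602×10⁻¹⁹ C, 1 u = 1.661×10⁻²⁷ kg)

F ≈ (-1.30×10⁻¹⁴, 3.66×10⁻¹⁴, -1.04×10⁻¹⁴) N

v×B = (-8.10×10⁴, 2.35×10⁵, -6.48×10⁴) N/C.
E + v×B = (-8.10×10⁴, 2.29×10⁵, -6.48×10⁴) N/C.
F = q(E + v×B) = (1.602×10⁻¹⁹ C)·(-8.10×10⁴, 2.29×10⁵, -6.48×10⁴) = (-1.30×10⁻¹⁴, 3.66×10⁻¹⁴, -1.04×10⁻¹⁴) N.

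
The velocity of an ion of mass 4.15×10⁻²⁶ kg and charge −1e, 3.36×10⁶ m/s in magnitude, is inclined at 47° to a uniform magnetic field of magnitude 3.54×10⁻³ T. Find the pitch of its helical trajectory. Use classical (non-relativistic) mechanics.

v∥ = v cosθ = 3.36×10⁶·cos47° ≈ 2.292×10⁶ m/s.
T = 2πm/(|q|B) = 2π(4.15×10⁻²⁶)/((1.602×10⁻¹⁹)(3.54×10⁻³)) ≈ 4.598×10⁻⁴ s.
pitch = v∥ T = (2.292×10⁶)(4.598×10⁻⁴) ≈ 1050 m.

p ≈ 1050 m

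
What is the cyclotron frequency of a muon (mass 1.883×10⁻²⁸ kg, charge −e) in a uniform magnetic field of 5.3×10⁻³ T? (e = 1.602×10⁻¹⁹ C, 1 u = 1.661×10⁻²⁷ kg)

f = |q|B/(2πm).
f = (1.602×10⁻¹⁹)(5.3×10⁻³)/(2π·1.883×10⁻²⁸) ≈ 7.2×10⁵ Hz.

f ≈ 7.2×10⁵ Hz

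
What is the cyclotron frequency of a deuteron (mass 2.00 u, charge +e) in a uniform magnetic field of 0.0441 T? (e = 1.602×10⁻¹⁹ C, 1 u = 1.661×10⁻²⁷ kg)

f = |q|B/(2πm).
f = (1.602×10⁻¹⁹)(0.0441)/(2π·3.322×10⁻²⁷) ≈ 3.38×10⁵ Hz.

f ≈ 3.38×10⁵ Hz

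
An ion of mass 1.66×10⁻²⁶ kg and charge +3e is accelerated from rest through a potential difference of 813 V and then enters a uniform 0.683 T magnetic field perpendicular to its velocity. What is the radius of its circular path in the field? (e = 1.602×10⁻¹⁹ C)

r ≈ 0.0110 m

Acceleration: |q|V = ½mv² ⇒ v = √(2|q|V/m) = √(2·4.806×10⁻¹⁹·813/1.66×10⁻²⁶) ≈ 2.170×10⁵ m/s.
In the field: r = mv/(|q|B) = (1.66×10⁻²⁶)(2.170×10⁵)/((4.806×10⁻¹⁹)(0.683)) ≈ 0.0110 m.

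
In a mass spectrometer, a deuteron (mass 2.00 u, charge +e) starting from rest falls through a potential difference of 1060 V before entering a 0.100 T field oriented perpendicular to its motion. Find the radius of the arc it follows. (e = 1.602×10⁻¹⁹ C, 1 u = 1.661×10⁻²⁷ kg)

Acceleration: |q|V = ½mv² ⇒ v = √(2|q|V/m) = √(2·1.602×10⁻¹⁹·1060/3.322×10⁻²⁷) ≈ 3.197×10⁵ m/s.
In the field: r = mv/(|q|B) = (3.322×10⁻²⁷)(3.197×10⁵)/((1.602×10⁻¹⁹)(0.100)) ≈ 0.0663 m.

r ≈ 0.0663 m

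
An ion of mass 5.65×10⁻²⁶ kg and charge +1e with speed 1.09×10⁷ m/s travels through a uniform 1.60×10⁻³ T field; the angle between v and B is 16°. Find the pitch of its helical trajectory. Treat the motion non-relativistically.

v∥ = v cosθ = 1.09×10⁷·cos16° ≈ 1.048×10⁷ m/s.
T = 2πm/(|q|B) = 2π(5.65×10⁻²⁶)/((1.602×10⁻¹⁹)(1.60×10⁻³)) ≈ 1.385×10⁻³ s.
pitch = v∥ T = (1.048×10⁷)(1.385×10⁻³) ≈ 1.45×10⁴ m.

p ≈ 1.45×10⁴ m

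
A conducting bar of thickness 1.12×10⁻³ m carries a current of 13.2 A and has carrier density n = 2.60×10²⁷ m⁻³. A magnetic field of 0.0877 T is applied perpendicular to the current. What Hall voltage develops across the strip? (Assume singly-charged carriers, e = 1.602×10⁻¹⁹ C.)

V_H ≈ 2.48×10⁻⁶ V

V_H = IB/(n e t).
V_H = (13.2)(0.0877)/((2.60×10²⁷)(1.602×10⁻¹⁹)(1.12×10⁻³)) ≈ 2.48×10⁻⁶ V.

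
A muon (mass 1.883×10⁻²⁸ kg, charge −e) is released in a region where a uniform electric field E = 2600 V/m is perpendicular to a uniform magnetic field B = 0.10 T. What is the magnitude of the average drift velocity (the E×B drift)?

v_d ≈ 2.6×10⁴ m/s

In crossed fields the guiding centre drifts at v_d = |E×B|/B² = E/B, independent of charge and mass.
v_d = 2600/0.10 = 2.6×10⁴ m/s.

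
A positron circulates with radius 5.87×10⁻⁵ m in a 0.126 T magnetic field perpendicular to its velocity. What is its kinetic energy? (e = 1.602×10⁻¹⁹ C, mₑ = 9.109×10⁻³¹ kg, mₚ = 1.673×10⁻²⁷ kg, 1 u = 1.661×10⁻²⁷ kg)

v = |q|Br/m, then KE = ½mv² = (qBr)²/(2m).
v = (1.602×10⁻¹⁹)(0.126)(5.87×10⁻⁵)/9.109×10⁻³¹ ≈ 1.301×10⁶ m/s.
KE = ½(9.109×10⁻³¹)(1.301×10⁶)² ≈ 7.71×10⁻¹⁹ J.

KE ≈ 7.71×10⁻¹⁹ J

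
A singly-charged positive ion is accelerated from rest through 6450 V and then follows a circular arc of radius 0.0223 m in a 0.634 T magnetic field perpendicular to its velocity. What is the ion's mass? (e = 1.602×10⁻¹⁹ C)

m ≈ 2.48×10⁻²⁷ kg

Combine |q|V = ½mv² and r = mv/(|q|B): eliminate v to get m = qB²r²/(2V).
m = (1.602×10⁻¹⁹)(0.634)²(0.0223)²/(2·6450) ≈ 2.48×10⁻²⁷ kg.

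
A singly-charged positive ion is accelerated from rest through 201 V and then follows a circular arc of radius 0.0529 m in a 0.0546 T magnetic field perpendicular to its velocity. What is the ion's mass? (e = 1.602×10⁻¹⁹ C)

Combine |q|V = ½mv² and r = mv/(|q|B): eliminate v to get m = qB²r²/(2V).
m = (1.602×10⁻¹⁹)(0.0546)²(0.0529)²/(2·201) ≈ 3.32×10⁻²⁷ kg.

m ≈ 3.32×10⁻²⁷ kg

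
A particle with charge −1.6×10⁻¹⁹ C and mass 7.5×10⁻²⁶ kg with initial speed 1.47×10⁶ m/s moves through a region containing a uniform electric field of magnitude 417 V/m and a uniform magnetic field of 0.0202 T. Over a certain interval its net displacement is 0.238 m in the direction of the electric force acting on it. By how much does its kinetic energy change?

ΔKE ≈ 1.59×10⁻¹⁷ J

The magnetic force is always ⟂ v and does no work; only the electric force changes KE.
ΔKE = F_E · d = |q|E d = (1.6×10⁻¹⁹)(417)(0.238) ≈ 1.59×10⁻¹⁷ J.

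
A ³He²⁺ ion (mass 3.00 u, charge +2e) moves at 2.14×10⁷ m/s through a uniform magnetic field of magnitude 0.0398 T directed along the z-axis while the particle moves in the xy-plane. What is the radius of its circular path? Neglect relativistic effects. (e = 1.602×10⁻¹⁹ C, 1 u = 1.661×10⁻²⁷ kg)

The magnetic force provides the centripetal force: |q|vB = mv²/r.
r = mv/(|q|B) = (4.983×10⁻²⁷)(2.14×10⁷)/((3.204×10⁻¹⁹)(0.0398)) ≈ 8.36 m.

r ≈ 8.36 m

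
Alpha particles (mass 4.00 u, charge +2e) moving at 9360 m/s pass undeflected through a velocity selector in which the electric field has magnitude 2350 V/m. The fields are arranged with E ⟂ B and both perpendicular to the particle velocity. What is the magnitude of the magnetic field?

B = 0.251 T

Balance of forces in the selector: qE = qvB ⇒ B = E/v.
B = 2350/9360 = 0.251 T.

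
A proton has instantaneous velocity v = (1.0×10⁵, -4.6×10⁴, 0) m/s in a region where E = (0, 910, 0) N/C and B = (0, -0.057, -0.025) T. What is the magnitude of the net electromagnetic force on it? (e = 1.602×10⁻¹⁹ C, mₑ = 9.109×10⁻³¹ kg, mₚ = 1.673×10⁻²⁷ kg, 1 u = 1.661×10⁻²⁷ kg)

|F| ≈ 1.08×10⁻¹⁵ N

v×B = (1150, 2500, -5700) N/C.
E + v×B = (1150, 3410, -5700) N/C.
F = q(E + v×B) = (1.602×10⁻¹⁹ C)·(1150, 3410, -5700) = (1.84×10⁻¹⁶, 5.46×10⁻¹⁶, -9.13×10⁻¹⁶) N.
|F| = 1.08×10⁻¹⁵ N.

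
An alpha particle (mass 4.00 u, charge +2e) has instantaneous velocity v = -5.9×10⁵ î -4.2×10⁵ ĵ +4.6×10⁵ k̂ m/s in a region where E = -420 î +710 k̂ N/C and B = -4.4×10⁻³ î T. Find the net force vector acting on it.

v×B = (0, -2020, -1850) N/C.
E + v×B = (-420, -2020, -1140) N/C.
F = q(E + v×B) = (3.204×10⁻¹⁹ C)·(-420, -2020, -1140) = (-1.35×10⁻¹⁶, -6.48×10⁻¹⁶, -3.65×10⁻¹⁶) N.

F ≈ (-1.35×10⁻¹⁶, -6.48×10⁻¹⁶, -3.65×10⁻¹⁶) N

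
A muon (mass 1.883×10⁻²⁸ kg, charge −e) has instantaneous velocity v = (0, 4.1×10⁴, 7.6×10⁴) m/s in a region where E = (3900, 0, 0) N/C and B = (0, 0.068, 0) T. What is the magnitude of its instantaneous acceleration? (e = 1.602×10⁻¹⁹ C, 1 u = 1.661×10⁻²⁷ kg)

v×B = (-5170, 0, 0) N/C.
E + v×B = (-1270, 0, 0) N/C.
F = q(E + v×B) = (−1.602×10⁻¹⁹ C)·(-1270, 0, 0) = (2.03×10⁻¹⁶, 0, 0) N.
|a| = |F|/m = 2.031×10⁻¹⁶/1.883×10⁻²⁸ ≈ 1.08×10¹² m/s².

|a| ≈ 1.08×10¹² m/s²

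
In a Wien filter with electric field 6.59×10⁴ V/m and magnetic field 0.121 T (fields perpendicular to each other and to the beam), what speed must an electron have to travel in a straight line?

v = 5.45×10⁵ m/s

For undeflected motion the electric and magnetic forces balance: qE = qvB.
v = E/B = 6.59×10⁴/0.121 = 5.45×10⁵ m/s.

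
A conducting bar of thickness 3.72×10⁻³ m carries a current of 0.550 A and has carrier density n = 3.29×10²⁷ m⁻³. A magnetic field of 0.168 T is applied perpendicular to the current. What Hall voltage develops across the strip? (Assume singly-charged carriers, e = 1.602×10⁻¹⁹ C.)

V_H = IB/(n e t).
V_H = (0.550)(0.168)/((3.29×10²⁷)(1.602×10⁻¹⁹)(3.72×10⁻³)) ≈ 4.71×10⁻⁸ V.

V_H ≈ 4.71×10⁻⁸ V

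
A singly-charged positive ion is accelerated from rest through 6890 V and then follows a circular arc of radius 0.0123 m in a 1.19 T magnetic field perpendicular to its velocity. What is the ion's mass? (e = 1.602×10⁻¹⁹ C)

Combine |q|V = ½mv² and r = mv/(|q|B): eliminate v to get m = qB²r²/(2V).
m = (1.602×10⁻¹⁹)(1.19)²(0.0123)²/(2·6890) ≈ 2.49×10⁻²⁷ kg.

m ≈ 2.49×10⁻²⁷ kg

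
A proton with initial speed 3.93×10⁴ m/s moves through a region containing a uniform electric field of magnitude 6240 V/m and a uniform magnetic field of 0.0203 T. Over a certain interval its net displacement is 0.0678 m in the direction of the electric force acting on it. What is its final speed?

v_f ≈ 2.87×10⁵ m/s

B does no work; ΔKE = |q|E d.
½mv_f² = ½mv₀² + |q|Ed = ½(1.673×10⁻²⁷)(3.93×10⁴)² + (1.602×10⁻¹⁹)(6240)(0.0678) ≈ 1.292×10⁻¹⁸ J + 6.778×10⁻¹⁷ J ≈ 6.907×10⁻¹⁷ J.
v_f = √(2·6.907×10⁻¹⁷/1.673×10⁻²⁷) ≈ 2.87×10⁵ m/s.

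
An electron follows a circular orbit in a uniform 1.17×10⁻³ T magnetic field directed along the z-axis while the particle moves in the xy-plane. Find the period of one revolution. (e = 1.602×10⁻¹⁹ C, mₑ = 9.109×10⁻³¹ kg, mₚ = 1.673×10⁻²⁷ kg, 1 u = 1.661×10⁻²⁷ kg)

T ≈ 3.05×10⁻⁸ s

The cyclotron period depends only on m, q, B: T = 2πm/(|q|B).
T = 2π(9.109×10⁻³¹)/((1.602×10⁻¹⁹)(1.17×10⁻³)) ≈ 3.05×10⁻⁸ s.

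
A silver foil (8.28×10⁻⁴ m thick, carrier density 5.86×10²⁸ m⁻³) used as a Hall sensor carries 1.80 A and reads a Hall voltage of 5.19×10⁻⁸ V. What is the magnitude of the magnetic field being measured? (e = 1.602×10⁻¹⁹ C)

B ≈ 0.224 T

From V_H = IB/(n e t), B = V_H n e t / I.
B = (5.19×10⁻⁸)(5.86×10²⁸)(1.602×10⁻¹⁹)(8.28×10⁻⁴)/1.80 ≈ 0.224 T.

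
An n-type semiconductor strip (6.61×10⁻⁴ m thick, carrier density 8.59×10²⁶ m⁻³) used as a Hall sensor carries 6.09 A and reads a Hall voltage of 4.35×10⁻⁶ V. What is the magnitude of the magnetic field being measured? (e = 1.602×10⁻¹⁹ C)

B ≈ 0.0650 T

From V_H = IB/(n e t), B = V_H n e t / I.
B = (4.35×10⁻⁶)(8.59×10²⁶)(1.602×10⁻¹⁹)(6.61×10⁻⁴)/6.09 ≈ 0.0650 T.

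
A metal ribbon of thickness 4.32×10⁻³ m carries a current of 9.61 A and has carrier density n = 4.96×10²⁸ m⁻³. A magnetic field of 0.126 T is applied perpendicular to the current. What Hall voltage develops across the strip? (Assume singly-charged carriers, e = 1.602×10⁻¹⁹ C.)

V_H ≈ 3.53×10⁻⁸ V

V_H = IB/(n e t).
V_H = (9.61)(0.126)/((4.96×10²⁸)(1.602×10⁻¹⁹)(4.32×10⁻³)) ≈ 3.53×10⁻⁸ V.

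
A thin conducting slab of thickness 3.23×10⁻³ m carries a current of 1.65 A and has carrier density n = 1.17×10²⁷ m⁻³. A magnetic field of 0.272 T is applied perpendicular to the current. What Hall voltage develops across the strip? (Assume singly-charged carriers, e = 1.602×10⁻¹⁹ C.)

V_H ≈ 7.41×10⁻⁷ V

V_H = IB/(n e t).
V_H = (1.65)(0.272)/((1.17×10²⁷)(1.602×10⁻¹⁹)(3.23×10⁻³)) ≈ 7.41×10⁻⁷ V.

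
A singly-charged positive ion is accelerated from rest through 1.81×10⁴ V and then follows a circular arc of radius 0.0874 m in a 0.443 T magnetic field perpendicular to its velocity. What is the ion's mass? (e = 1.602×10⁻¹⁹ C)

m ≈ 6.63×10⁻²⁷ kg

Combine |q|V = ½mv² and r = mv/(|q|B): eliminate v to get m = qB²r²/(2V).
m = (1.602×10⁻¹⁹)(0.443)²(0.0874)²/(2·1.81×10⁴) ≈ 6.63×10⁻²⁷ kg.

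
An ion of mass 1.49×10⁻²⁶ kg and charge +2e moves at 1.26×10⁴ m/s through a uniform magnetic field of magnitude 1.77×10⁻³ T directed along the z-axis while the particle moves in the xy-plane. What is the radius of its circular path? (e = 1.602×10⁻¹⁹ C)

r ≈ 0.331 m

The magnetic force provides the centripetal force: |q|vB = mv²/r.
r = mv/(|q|B) = (1.49×10⁻²⁶)(1.26×10⁴)/((3.204×10⁻¹⁹)(1.77×10⁻³)) ≈ 0.331 m.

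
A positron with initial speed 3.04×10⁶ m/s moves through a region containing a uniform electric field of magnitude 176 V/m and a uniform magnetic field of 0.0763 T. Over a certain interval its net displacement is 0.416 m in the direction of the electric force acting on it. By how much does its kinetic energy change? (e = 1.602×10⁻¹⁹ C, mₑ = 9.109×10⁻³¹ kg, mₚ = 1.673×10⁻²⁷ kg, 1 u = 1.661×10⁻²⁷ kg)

The magnetic force is always ⟂ v and does no work; only the electric force changes KE.
ΔKE = F_E · d = |q|E d = (1.602×10⁻¹⁹)(176)(0.416) ≈ 1.17×10⁻¹⁷ J.

ΔKE ≈ 1.17×10⁻¹⁷ J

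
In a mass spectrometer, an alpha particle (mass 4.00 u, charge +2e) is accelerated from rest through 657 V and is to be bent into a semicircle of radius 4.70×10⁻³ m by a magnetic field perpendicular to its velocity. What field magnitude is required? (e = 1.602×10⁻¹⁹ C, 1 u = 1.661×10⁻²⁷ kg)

B ≈ 1.11 T

v = √(2|q|V/m) = √(2·3.204×10⁻¹⁹·657/6.644×10⁻²⁷) ≈ 2.517×10⁵ m/s.
B = mv/(|q|r) = (6.644×10⁻²⁷)(2.517×10⁵)/((3.204×10⁻¹⁹)(4.70×10⁻³)) ≈ 1.11 T.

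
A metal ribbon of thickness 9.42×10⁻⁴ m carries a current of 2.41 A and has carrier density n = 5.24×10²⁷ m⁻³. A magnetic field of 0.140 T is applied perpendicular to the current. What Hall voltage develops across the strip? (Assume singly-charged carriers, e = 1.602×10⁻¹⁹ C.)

V_H ≈ 4.27×10⁻⁷ V

V_H = IB/(n e t).
V_H = (2.41)(0.140)/((5.24×10²⁷)(1.602×10⁻¹⁹)(9.42×10⁻⁴)) ≈ 4.27×10⁻⁷ V.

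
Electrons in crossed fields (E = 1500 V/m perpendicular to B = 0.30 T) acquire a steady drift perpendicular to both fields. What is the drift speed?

The steady drift has the magnetic force balancing the electric force, so v_d = E/B.
v_d = 1500/0.30 = 5000 m/s.

v_d ≈ 5000 m/s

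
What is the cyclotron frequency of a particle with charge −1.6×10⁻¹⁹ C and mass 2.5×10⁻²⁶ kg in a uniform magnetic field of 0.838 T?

f = |q|B/(2πm).
f = (1.6×10⁻¹⁹)(0.838)/(2π·2.5×10⁻²⁶) ≈ 8.54×10⁵ Hz.

f ≈ 8.54×10⁵ Hz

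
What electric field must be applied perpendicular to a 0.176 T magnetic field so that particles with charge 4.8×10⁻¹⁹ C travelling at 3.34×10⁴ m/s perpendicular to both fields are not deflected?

For straight-line motion qE = qvB, so E = vB.
E = 3.34×10⁴ × 0.176 = 5880 V/m.

E = 5880 V/m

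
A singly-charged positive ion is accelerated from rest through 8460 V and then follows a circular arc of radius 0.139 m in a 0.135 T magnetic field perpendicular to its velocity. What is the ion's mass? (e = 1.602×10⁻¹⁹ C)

Combine |q|V = ½mv² and r = mv/(|q|B): eliminate v to get m = qB²r²/(2V).
m = (1.602×10⁻¹⁹)(0.135)²(0.139)²/(2·8460) ≈ 3.33×10⁻²⁷ kg.

m ≈ 3.33×10⁻²⁷ kg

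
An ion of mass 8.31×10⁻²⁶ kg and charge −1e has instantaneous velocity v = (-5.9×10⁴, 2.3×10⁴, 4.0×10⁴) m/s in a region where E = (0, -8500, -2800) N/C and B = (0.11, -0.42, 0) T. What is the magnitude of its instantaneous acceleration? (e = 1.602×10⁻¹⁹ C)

v×B = (1.68×10⁴, 4400, 2.22×10⁴) N/C.
E + v×B = (1.68×10⁴, -4100, 1.94×10⁴) N/C.
F = q(E + v×B) = (−1.602×10⁻¹⁹ C)·(1.68×10⁴, -4100, 1.94×10⁴) = (-2.69×10⁻¹⁵, 6.57×10⁻¹⁶, -3.12×10⁻¹⁵) N.
|a| = |F|/m = 4.169×10⁻¹⁵/8.31×10⁻²⁶ ≈ 5.02×10¹⁰ m/s².

|a| ≈ 5.02×10¹⁰ m/s²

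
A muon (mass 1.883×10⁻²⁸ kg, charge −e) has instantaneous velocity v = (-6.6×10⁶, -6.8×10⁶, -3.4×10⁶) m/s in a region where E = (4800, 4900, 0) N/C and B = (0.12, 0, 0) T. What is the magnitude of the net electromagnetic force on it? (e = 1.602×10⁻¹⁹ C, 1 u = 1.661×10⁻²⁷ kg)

v×B = (0, -4.08×10⁵, 8.16×10⁵) N/C.
E + v×B = (4800, -4.03×10⁵, 8.16×10⁵) N/C.
F = q(E + v×B) = (−1.602×10⁻¹⁹ C)·(4800, -4.03×10⁵, 8.16×10⁵) = (-7.69×10⁻¹⁶, 6.46×10⁻¹⁴, -1.31×10⁻¹³) N.
|F| = 1.46×10⁻¹³ N.

|F| ≈ 1.46×10⁻¹³ N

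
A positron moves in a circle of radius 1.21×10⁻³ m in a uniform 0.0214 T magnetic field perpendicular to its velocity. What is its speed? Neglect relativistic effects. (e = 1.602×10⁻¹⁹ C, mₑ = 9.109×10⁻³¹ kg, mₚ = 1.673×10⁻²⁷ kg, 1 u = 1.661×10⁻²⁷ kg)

From |q|vB = mv²/r, v = |q|Br/m.
v = (1.602×10⁻¹⁹)(0.0214)(1.21×10⁻³)/9.109×10⁻³¹ ≈ 4.55×10⁶ m/s.

v ≈ 4.55×10⁶ m/s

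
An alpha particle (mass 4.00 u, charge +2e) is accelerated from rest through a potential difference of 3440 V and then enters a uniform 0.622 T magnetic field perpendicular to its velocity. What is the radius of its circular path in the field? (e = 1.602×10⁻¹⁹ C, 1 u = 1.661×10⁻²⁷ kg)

r ≈ 0.0192 m

Acceleration: |q|V = ½mv² ⇒ v = √(2|q|V/m) = √(2·3.204×10⁻¹⁹·3440/6.644×10⁻²⁷) ≈ 5.760×10⁵ m/s.
In the field: r = mv/(|q|B) = (6.644×10⁻²⁷)(5.760×10⁵)/((3.204×10⁻¹⁹)(0.622)) ≈ 0.0192 m.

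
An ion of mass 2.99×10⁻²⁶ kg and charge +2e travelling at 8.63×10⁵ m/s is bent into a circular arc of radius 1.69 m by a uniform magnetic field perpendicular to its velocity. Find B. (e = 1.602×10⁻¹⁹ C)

B ≈ 0.0477 T

From |q|vB = mv²/r, B = mv/(|q|r).
B = (2.99×10⁻²⁶)(8.63×10⁵)/((3.204×10⁻¹⁹)(1.69)) ≈ 0.0477 T.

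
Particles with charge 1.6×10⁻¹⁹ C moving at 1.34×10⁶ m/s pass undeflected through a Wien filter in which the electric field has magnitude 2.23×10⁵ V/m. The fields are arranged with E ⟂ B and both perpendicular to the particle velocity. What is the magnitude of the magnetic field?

B = 0.166 T

Balance of forces in the selector: qE = qvB ⇒ B = E/v.
B = 2.23×10⁵/1.34×10⁶ = 0.166 T.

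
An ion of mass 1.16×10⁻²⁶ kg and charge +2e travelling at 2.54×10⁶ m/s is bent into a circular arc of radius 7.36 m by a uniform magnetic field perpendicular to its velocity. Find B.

B ≈ 0.0125 T

From |q|vB = mv²/r, B = mv/(|q|r).
B = (1.16×10⁻²⁶)(2.54×10⁶)/((3.204×10⁻¹⁹)(7.36)) ≈ 0.0125 T.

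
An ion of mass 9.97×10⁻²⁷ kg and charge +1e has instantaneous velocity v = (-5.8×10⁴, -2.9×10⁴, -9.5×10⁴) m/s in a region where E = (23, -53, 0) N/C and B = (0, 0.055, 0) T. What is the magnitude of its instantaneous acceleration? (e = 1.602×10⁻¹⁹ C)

v×B = (5220, 0, -3190) N/C.
E + v×B = (5250, -53.0, -3190) N/C.
F = q(E + v×B) = (1.602×10⁻¹⁹ C)·(5250, -53.0, -3190) = (8.41×10⁻¹⁶, -8.49×10⁻¹⁸, -5.11×10⁻¹⁶) N.
|a| = |F|/m = 9.839×10⁻¹⁶/9.97×10⁻²⁷ ≈ 9.87×10¹⁰ m/s².

|a| ≈ 9.87×10¹⁰ m/s²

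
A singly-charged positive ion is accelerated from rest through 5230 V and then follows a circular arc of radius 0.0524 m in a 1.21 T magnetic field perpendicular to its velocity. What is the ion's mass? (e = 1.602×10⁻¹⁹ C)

Combine |q|V = ½mv² and r = mv/(|q|B): eliminate v to get m = qB²r²/(2V).
m = (1.602×10⁻¹⁹)(1.21)²(0.0524)²/(2·5230) ≈ 6.16×10⁻²⁶ kg.

m ≈ 6.16×10⁻²⁶ kg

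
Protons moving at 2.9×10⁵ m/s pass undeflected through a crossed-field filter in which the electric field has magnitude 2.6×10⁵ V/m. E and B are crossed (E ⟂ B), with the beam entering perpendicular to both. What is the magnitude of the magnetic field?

Balance of forces in the selector: qE = qvB ⇒ B = E/v.
B = 2.6×10⁵/2.9×10⁵ = 0.90 T.

B = 0.90 T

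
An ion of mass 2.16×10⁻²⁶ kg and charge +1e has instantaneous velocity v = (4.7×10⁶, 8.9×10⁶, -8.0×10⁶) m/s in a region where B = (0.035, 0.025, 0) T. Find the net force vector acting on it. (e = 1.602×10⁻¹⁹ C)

v×B = (2.00×10⁵, -2.80×10⁵, -1.94×10⁵) N/C.
F = q v×B = (1.602×10⁻¹⁹ C)·(2.00×10⁵, -2.80×10⁵, -1.94×10⁵) = (3.20×10⁻¹⁴, -4.49×10⁻¹⁴, -3.11×10⁻¹⁴) N.

F ≈ (3.20×10⁻¹⁴, -4.49×10⁻¹⁴, -3.11×10⁻¹⁴) N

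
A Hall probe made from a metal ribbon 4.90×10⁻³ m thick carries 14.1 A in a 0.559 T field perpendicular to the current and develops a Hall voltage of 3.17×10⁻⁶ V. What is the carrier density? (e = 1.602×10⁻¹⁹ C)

n ≈ 3.17×10²⁷ m⁻³

From V_H = IB/(n e t), n = IB/(V_H e t).
n = (14.1)(0.559)/((3.17×10⁻⁶)(1.602×10⁻¹⁹)(4.90×10⁻³)) ≈ 3.17×10²⁷ m⁻³.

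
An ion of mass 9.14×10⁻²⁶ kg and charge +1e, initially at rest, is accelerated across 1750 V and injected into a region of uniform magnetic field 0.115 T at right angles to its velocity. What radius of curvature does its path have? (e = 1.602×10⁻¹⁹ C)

Acceleration: |q|V = ½mv² ⇒ v = √(2|q|V/m) = √(2·1.602×10⁻¹⁹·1750/9.14×10⁻²⁶) ≈ 7.832×10⁴ m/s.
In the field: r = mv/(|q|B) = (9.14×10⁻²⁶)(7.832×10⁴)/((1.602×10⁻¹⁹)(0.115)) ≈ 0.389 m.

r ≈ 0.389 m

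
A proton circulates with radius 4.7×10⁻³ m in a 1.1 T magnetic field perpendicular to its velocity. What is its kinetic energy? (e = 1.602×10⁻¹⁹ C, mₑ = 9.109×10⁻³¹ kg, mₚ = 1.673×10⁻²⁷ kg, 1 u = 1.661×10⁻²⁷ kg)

KE ≈ 2.1×10⁻¹⁶ J

v = |q|Br/m, then KE = ½mv² = (qBr)²/(2m).
v = (1.602×10⁻¹⁹)(1.1)(4.7×10⁻³)/1.673×10⁻²⁷ ≈ 4.951×10⁵ m/s.
KE = ½(1.673×10⁻²⁷)(4.951×10⁵)² ≈ 2.1×10⁻¹⁶ J.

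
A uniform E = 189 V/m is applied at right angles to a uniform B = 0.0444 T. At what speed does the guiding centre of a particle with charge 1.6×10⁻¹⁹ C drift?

v_d ≈ 4260 m/s

In crossed fields the guiding centre drifts at v_d = |E×B|/B² = E/B, independent of charge and mass.
v_d = 189/0.0444 = 4260 m/s.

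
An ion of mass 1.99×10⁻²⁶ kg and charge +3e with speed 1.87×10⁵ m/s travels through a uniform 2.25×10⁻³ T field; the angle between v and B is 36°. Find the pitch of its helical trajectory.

v∥ = v cosθ = 1.87×10⁵·cos36° ≈ 1.513×10⁵ m/s.
T = 2πm/(|q|B) = 2π(1.99×10⁻²⁶)/((4.806×10⁻¹⁹)(2.25×10⁻³)) ≈ 1.156×10⁻⁴ s.
pitch = v∥ T = (1.513×10⁵)(1.156×10⁻⁴) ≈ 17.5 m.

p ≈ 17.5 m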